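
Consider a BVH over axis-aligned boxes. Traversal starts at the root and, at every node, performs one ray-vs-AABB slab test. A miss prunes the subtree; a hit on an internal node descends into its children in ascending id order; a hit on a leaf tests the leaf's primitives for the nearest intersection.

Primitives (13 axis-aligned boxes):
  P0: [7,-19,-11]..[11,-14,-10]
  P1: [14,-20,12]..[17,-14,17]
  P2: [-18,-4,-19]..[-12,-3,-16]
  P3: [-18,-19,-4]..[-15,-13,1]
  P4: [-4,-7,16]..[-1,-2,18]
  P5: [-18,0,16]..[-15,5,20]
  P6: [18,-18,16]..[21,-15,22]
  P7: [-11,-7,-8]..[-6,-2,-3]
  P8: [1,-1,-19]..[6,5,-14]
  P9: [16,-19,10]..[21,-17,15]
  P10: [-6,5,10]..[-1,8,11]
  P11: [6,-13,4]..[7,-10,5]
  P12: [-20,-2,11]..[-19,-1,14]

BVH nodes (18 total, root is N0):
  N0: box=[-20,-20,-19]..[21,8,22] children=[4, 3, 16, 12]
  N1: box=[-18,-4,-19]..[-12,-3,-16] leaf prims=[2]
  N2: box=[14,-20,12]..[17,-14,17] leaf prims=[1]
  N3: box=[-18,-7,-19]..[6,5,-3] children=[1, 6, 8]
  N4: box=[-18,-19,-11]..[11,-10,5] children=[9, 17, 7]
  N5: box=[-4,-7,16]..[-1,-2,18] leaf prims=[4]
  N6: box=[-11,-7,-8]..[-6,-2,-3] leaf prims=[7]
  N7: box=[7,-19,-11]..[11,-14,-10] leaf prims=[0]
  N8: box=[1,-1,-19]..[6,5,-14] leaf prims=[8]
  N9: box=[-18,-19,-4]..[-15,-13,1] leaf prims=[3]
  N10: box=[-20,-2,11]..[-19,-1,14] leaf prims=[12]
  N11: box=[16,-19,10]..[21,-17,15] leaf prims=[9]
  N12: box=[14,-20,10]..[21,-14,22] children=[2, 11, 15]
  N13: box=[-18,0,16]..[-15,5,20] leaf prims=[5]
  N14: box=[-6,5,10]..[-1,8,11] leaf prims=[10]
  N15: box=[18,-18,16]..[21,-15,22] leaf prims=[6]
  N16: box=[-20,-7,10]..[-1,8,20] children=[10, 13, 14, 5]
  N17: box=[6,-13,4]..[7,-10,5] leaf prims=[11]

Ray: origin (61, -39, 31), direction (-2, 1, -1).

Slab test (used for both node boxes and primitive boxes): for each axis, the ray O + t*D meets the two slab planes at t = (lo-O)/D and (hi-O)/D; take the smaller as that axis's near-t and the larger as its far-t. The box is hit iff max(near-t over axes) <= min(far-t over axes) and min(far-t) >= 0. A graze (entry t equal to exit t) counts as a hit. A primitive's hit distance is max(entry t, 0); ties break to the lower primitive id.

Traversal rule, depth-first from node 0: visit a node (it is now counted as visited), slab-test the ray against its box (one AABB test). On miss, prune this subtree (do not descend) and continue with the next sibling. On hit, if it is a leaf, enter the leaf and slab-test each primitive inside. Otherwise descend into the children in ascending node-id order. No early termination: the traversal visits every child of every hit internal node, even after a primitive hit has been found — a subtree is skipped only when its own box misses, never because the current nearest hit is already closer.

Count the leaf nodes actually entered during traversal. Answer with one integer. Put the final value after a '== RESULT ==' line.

Walk:
N0 x:[20,81/2] y:[19,47] z:[9,50] -> hit [20,81/2], descend [3, 4, 12, 16]
  N3 x:[55/2,79/2] y:[32,44] z:[34,50] -> hit [34,79/2], descend [1, 6, 8]
    N1 x:[73/2,79/2] y:[35,36] z:[47,50] -> miss, prune
    N6 x:[67/2,36] y:[32,37] z:[34,39] -> hit [34,36] leaf, test {P7@t=34}
    N8 x:[55/2,30] y:[38,44] z:[45,50] -> miss, prune
  N4 x:[25,79/2] y:[20,29] z:[26,42] -> hit [26,29], descend [7, 9, 17]
    N7 x:[25,27] y:[20,25] z:[41,42] -> miss, prune
    N9 x:[38,79/2] y:[20,26] z:[30,35] -> miss, prune
    N17 x:[27,55/2] y:[26,29] z:[26,27] -> hit [27,27] leaf, test {P11@t=27}
  N12 x:[20,47/2] y:[19,25] z:[9,21] -> hit [20,21], descend [2, 11, 15]
    N2 x:[22,47/2] y:[19,25] z:[14,19] -> miss, prune
    N11 x:[20,45/2] y:[20,22] z:[16,21] -> hit [20,21] leaf, test {P9@t=20}
    N15 x:[20,43/2] y:[21,24] z:[9,15] -> miss, prune
  N16 x:[31,81/2] y:[32,47] z:[11,21] -> miss, prune

order=[0, 3, 1, 6, 8, 4, 7, 9, 17, 12, 2, 11, 15, 16]  |boxes|=14  |leaves|=3  hit=P9

== RESULT ==
3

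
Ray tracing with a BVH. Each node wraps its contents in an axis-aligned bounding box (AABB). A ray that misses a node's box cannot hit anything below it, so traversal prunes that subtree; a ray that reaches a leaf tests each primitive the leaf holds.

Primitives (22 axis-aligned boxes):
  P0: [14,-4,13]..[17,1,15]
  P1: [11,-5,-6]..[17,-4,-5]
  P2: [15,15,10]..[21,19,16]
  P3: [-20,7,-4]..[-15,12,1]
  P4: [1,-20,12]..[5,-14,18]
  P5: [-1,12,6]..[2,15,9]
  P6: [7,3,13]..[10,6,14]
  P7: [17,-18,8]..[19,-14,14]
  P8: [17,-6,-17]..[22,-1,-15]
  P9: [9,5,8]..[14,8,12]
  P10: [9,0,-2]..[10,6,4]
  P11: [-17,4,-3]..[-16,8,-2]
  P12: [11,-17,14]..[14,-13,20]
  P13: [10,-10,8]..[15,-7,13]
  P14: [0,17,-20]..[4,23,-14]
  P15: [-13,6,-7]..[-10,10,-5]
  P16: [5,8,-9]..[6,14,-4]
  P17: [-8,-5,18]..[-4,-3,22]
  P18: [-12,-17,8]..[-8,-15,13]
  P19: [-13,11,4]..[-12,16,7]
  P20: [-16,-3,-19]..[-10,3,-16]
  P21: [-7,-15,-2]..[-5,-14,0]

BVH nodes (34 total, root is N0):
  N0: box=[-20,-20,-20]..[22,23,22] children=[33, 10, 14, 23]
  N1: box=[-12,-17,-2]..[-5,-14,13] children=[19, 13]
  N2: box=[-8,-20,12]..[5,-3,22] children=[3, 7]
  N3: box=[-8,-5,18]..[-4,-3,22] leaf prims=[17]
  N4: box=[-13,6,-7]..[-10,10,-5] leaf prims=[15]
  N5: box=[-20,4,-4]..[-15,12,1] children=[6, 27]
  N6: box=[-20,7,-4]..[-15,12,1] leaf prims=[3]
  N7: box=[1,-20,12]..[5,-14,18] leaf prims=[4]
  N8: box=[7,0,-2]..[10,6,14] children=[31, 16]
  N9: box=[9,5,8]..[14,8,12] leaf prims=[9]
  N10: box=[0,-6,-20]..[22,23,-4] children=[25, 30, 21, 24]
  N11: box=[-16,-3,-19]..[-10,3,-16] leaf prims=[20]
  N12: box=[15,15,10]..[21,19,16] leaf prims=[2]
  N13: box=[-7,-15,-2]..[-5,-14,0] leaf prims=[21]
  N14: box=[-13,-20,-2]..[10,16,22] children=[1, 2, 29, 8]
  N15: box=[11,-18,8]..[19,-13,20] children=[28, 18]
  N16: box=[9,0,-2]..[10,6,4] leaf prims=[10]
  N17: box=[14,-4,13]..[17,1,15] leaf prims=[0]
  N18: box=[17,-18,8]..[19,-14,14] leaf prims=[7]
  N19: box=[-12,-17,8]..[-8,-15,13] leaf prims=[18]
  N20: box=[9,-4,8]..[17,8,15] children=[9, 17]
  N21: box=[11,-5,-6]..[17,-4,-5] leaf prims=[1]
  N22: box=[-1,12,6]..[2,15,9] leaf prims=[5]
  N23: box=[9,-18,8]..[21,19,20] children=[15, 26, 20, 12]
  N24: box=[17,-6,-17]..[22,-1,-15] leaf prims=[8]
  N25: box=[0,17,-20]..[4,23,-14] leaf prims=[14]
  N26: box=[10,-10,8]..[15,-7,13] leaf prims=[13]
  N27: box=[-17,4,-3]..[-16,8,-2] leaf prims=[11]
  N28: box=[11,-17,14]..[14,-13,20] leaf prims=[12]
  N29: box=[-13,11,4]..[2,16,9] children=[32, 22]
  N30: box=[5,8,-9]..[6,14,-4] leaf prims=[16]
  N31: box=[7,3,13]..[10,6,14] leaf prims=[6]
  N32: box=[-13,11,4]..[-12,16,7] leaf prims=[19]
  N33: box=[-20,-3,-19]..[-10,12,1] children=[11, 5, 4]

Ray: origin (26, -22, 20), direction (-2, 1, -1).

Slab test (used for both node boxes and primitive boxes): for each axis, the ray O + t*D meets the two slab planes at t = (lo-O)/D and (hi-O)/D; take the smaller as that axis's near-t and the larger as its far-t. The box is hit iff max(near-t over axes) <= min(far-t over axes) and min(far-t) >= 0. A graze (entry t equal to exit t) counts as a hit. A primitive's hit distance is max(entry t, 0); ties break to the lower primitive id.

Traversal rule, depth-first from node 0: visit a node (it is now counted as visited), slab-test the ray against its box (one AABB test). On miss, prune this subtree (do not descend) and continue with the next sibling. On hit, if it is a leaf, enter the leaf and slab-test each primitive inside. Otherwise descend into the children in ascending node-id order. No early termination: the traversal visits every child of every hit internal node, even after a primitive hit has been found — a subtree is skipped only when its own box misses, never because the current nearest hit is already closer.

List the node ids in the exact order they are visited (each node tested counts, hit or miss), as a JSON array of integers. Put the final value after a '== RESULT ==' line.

Traverse from the root:
N0 x:[2,23] y:[2,45] z:[-2,40] -> hit [2,23], descend [10, 14, 23, 33]
  N10 x:[2,13] y:[16,45] z:[24,40] -> miss, prune
  N14 x:[8,39/2] y:[2,38] z:[-2,22] -> hit [8,39/2], descend [1, 2, 8, 29]
    N1 x:[31/2,19] y:[5,8] z:[7,22] -> miss, prune
    N2 x:[21/2,17] y:[2,19] z:[-2,8] -> miss, prune
    N8 x:[8,19/2] y:[22,28] z:[6,22] -> miss, prune
    N29 x:[12,39/2] y:[33,38] z:[11,16] -> miss, prune
  N23 x:[5/2,17/2] y:[4,41] z:[0,12] -> hit [4,17/2], descend [12, 15, 20, 26]
    N12 x:[5/2,11/2] y:[37,41] z:[4,10] -> miss, prune
    N15 x:[7/2,15/2] y:[4,9] z:[0,12] -> hit [4,15/2], descend [18, 28]
      N18 x:[7/2,9/2] y:[4,8] z:[6,12] -> miss, prune
      N28 x:[6,15/2] y:[5,9] z:[0,6] -> hit [6,6] leaf, test {P12@t=6}
    N20 x:[9/2,17/2] y:[18,30] z:[5,12] -> miss, prune
    N26 x:[11/2,8] y:[12,15] z:[7,12] -> miss, prune
  N33 x:[18,23] y:[19,34] z:[19,39] -> hit [19,23], descend [4, 5, 11]
    N4 x:[18,39/2] y:[28,32] z:[25,27] -> miss, prune
    N5 x:[41/2,23] y:[26,34] z:[19,24] -> miss, prune
    N11 x:[18,21] y:[19,25] z:[36,39] -> miss, prune

Summary -> nodes [0, 10, 14, 1, 2, 8, 29, 23, 12, 15, 18, 28, 20, 26, 33, 4, 5, 11]; box-tests=18; leaf-entries=1; first=P12

== RESULT ==
[0, 10, 14, 1, 2, 8, 29, 23, 12, 15, 18, 28, 20, 26, 33, 4, 5, 11]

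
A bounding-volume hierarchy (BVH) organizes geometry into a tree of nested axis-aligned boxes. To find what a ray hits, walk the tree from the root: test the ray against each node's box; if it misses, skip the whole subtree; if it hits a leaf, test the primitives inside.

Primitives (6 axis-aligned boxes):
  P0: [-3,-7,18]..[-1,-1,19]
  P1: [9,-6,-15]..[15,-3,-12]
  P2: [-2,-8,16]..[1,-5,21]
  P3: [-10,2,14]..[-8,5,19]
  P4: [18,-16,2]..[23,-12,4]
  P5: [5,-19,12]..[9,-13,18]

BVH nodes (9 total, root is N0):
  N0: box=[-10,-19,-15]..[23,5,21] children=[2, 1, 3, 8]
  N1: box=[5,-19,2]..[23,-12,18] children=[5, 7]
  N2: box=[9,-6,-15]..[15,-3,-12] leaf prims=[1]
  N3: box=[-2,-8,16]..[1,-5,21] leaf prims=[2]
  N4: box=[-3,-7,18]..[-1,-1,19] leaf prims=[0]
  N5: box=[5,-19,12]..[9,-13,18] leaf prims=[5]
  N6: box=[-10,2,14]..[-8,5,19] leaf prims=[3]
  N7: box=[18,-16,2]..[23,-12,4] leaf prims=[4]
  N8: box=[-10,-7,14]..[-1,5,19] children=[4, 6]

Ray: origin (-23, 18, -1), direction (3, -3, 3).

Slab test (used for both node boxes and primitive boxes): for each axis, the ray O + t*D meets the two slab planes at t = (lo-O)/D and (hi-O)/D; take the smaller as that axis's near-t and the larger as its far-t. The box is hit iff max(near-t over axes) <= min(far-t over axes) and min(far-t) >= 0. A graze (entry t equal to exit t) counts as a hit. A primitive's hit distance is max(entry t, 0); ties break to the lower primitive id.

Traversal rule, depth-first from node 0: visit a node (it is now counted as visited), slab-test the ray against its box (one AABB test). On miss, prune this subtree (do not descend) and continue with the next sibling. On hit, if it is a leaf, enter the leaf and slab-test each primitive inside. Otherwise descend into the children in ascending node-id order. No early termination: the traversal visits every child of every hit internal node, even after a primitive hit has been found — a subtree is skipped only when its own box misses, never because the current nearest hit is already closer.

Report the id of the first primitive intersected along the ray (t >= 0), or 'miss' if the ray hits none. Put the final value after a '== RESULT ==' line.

Trace the traversal:
N0 x:[13/3,46/3] y:[13/3,37/3] z:[-14/3,22/3] -> hit [13/3,22/3], descend [1, 2, 3, 8]
  N1 x:[28/3,46/3] y:[10,37/3] z:[1,19/3] -> miss, prune
  N2 x:[32/3,38/3] y:[7,8] z:[-14/3,-11/3] -> miss, prune
  N3 x:[7,8] y:[23/3,26/3] z:[17/3,22/3] -> miss, prune
  N8 x:[13/3,22/3] y:[13/3,25/3] z:[5,20/3] -> hit [5,20/3], descend [4, 6]
    N4 x:[20/3,22/3] y:[19/3,25/3] z:[19/3,20/3] -> hit [20/3,20/3] leaf, test {P0@t=20/3}
    N6 x:[13/3,5] y:[13/3,16/3] z:[5,20/3] -> hit [5,5] leaf, test {P3@t=5}

7 AABB tests over nodes [0, 1, 2, 3, 8, 4, 6]; 2 leaves entered; closest P3.

== RESULT ==
3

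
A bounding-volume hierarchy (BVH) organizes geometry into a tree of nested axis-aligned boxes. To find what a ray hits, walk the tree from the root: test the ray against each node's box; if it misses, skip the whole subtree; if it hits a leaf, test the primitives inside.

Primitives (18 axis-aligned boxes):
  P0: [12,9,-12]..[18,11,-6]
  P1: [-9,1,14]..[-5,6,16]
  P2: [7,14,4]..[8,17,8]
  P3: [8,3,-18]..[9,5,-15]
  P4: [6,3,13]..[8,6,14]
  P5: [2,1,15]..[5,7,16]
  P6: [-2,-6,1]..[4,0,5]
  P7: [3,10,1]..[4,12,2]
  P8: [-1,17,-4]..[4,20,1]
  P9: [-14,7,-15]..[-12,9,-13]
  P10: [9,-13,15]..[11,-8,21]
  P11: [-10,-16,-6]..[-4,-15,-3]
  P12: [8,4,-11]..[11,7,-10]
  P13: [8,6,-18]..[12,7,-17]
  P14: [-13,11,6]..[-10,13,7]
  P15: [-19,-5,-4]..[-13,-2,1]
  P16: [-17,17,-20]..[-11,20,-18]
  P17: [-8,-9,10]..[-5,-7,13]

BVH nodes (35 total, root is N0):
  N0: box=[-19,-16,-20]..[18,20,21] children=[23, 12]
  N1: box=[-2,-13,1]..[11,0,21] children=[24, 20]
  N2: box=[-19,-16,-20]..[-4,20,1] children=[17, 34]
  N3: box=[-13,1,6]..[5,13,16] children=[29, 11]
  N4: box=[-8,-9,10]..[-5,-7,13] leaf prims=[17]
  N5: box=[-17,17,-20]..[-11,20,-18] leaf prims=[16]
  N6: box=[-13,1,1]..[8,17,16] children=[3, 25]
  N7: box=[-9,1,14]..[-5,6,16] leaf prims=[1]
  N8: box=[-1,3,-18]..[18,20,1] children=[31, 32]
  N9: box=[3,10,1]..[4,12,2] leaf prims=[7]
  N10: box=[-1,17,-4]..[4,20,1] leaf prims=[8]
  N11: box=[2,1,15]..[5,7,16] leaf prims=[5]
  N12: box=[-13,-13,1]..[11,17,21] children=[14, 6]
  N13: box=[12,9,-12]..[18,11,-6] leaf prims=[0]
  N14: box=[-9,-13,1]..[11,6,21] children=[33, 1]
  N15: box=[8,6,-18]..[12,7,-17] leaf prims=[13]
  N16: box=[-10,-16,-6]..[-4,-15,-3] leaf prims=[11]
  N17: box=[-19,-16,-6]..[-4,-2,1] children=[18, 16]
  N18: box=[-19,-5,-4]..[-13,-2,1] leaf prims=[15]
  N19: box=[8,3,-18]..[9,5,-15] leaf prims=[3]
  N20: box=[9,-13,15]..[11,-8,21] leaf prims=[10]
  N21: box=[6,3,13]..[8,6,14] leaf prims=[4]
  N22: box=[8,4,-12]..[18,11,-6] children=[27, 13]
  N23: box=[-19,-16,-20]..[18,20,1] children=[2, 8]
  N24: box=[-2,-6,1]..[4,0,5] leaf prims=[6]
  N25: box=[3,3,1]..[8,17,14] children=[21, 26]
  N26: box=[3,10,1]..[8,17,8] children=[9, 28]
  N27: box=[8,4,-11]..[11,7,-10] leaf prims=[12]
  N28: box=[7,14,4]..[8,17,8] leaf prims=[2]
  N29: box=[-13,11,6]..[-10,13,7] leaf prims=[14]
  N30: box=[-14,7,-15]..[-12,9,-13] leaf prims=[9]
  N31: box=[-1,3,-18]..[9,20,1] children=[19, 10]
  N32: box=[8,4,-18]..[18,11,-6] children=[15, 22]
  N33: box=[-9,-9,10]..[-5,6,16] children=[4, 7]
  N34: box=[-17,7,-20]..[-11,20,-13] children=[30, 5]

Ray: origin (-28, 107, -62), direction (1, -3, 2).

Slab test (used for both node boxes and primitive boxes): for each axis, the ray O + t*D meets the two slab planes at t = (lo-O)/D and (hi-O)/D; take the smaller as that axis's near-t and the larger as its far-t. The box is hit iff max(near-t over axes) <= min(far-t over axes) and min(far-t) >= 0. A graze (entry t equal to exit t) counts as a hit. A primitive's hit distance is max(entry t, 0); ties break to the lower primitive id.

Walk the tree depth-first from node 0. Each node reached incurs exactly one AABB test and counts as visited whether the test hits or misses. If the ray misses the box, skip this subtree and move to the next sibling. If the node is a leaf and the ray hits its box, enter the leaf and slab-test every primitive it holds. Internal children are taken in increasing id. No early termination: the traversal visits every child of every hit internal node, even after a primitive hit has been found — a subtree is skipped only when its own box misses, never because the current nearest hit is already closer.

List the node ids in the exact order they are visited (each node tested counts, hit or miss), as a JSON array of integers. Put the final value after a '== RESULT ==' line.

Traverse from the root:
N0 x:[9,46] y:[29,41] z:[21,83/2] -> hit [29,41], descend [12, 23]
  N12 x:[15,39] y:[30,40] z:[63/2,83/2] -> hit [63/2,39], descend [6, 14]
    N6 x:[15,36] y:[30,106/3] z:[63/2,39] -> hit [63/2,106/3], descend [3, 25]
      N3 x:[15,33] y:[94/3,106/3] z:[34,39] -> miss, prune
      N25 x:[31,36] y:[30,104/3] z:[63/2,38] -> hit [63/2,104/3], descend [21, 26]
        N21 x:[34,36] y:[101/3,104/3] z:[75/2,38] -> miss, prune
        N26 x:[31,36] y:[30,97/3] z:[63/2,35] -> hit [63/2,97/3], descend [9, 28]
          N9 x:[31,32] y:[95/3,97/3] z:[63/2,32] -> hit [95/3,32] leaf, test {P7@t=95/3}
          N28 x:[35,36] y:[30,31] z:[33,35] -> miss, prune
    N14 x:[19,39] y:[101/3,40] z:[63/2,83/2] -> hit [101/3,39], descend [1, 33]
      N1 x:[26,39] y:[107/3,40] z:[63/2,83/2] -> hit [107/3,39], descend [20, 24]
        N20 x:[37,39] y:[115/3,40] z:[77/2,83/2] -> hit [77/2,39] leaf, test {P10@t=77/2}
        N24 x:[26,32] y:[107/3,113/3] z:[63/2,67/2] -> miss, prune
      N33 x:[19,23] y:[101/3,116/3] z:[36,39] -> miss, prune
  N23 x:[9,46] y:[29,41] z:[21,63/2] -> hit [29,63/2], descend [2, 8]
    N2 x:[9,24] y:[29,41] z:[21,63/2] -> miss, prune
    N8 x:[27,46] y:[29,104/3] z:[22,63/2] -> hit [29,63/2], descend [31, 32]
      N31 x:[27,37] y:[29,104/3] z:[22,63/2] -> hit [29,63/2], descend [10, 19]
        N10 x:[27,32] y:[29,30] z:[29,63/2] -> hit [29,30] leaf, test {P8@t=29}
        N19 x:[36,37] y:[34,104/3] z:[22,47/2] -> miss, prune
      N32 x:[36,46] y:[32,103/3] z:[22,28] -> miss, prune

order=[0, 12, 6, 3, 25, 21, 26, 9, 28, 14, 1, 20, 24, 33, 23, 2, 8, 31, 10, 19, 32]  |boxes|=21  |leaves|=3  hit=P8

== RESULT ==
[0, 12, 6, 3, 25, 21, 26, 9, 28, 14, 1, 20, 24, 33, 23, 2, 8, 31, 10, 19, 32]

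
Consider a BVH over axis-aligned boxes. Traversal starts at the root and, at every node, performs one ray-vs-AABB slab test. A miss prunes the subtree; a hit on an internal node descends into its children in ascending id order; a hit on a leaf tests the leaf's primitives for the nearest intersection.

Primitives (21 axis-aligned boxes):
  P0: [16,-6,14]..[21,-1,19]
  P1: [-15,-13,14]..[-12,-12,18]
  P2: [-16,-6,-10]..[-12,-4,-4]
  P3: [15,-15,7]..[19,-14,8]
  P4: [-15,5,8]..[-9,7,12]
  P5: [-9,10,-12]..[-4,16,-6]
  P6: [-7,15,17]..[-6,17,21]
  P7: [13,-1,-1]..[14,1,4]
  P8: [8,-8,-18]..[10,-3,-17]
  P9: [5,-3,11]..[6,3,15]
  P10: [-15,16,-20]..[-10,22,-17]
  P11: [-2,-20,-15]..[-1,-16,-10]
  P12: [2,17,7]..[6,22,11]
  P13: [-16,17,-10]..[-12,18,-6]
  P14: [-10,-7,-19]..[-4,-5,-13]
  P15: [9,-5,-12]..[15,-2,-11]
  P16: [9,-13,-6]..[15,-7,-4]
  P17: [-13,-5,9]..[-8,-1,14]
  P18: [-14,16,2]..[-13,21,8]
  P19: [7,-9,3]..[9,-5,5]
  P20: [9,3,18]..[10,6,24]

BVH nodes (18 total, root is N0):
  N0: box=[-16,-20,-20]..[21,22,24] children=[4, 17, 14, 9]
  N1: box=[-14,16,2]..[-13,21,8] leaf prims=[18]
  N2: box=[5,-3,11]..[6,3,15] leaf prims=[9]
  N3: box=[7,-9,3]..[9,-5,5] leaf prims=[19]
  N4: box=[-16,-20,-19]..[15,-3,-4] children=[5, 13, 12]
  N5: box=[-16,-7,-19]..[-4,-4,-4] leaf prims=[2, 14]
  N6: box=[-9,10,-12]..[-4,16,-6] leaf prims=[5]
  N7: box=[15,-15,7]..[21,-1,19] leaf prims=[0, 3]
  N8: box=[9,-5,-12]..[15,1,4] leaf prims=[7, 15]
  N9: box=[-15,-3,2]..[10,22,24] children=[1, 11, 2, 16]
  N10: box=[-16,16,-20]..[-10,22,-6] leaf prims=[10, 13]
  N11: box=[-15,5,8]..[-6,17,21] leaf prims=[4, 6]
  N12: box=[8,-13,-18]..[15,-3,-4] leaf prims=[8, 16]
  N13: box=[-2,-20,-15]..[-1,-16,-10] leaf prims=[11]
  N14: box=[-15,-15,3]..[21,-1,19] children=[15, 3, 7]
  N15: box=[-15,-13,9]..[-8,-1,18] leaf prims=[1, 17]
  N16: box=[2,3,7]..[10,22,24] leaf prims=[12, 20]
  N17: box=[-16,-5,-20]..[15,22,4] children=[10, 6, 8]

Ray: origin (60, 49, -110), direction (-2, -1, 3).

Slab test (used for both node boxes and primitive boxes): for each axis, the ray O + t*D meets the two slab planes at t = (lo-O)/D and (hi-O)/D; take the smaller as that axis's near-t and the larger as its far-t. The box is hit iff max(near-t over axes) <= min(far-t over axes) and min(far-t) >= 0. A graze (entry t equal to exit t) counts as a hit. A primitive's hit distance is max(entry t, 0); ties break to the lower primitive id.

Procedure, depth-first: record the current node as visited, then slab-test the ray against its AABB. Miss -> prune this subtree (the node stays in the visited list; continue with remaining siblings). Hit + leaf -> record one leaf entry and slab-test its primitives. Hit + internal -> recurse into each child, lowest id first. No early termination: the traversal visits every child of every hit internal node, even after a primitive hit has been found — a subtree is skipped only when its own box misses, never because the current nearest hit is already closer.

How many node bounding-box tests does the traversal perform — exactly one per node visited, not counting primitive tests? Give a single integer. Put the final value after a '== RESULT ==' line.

Walk:
N0 x:[39/2,38] y:[27,69] z:[30,134/3] -> hit [30,38], descend [4, 9, 14, 17]
  N4 x:[45/2,38] y:[52,69] z:[91/3,106/3] -> miss, prune
  N9 x:[25,75/2] y:[27,52] z:[112/3,134/3] -> hit [112/3,75/2], descend [1, 2, 11, 16]
    N1 x:[73/2,37] y:[28,33] z:[112/3,118/3] -> miss, prune
    N2 x:[27,55/2] y:[46,52] z:[121/3,125/3] -> miss, prune
    N11 x:[33,75/2] y:[32,44] z:[118/3,131/3] -> miss, prune
    N16 x:[25,29] y:[27,46] z:[39,134/3] -> miss, prune
  N14 x:[39/2,75/2] y:[50,64] z:[113/3,43] -> miss, prune
  N17 x:[45/2,38] y:[27,54] z:[30,38] -> hit [30,38], descend [6, 8, 10]
    N6 x:[32,69/2] y:[33,39] z:[98/3,104/3] -> hit [33,69/2] leaf, test {P5@t=33}
    N8 x:[45/2,51/2] y:[48,54] z:[98/3,38] -> miss, prune
    N10 x:[35,38] y:[27,33] z:[30,104/3] -> miss, prune

Summary -> nodes [0, 4, 9, 1, 2, 11, 16, 14, 17, 6, 8, 10]; box-tests=12; leaf-entries=1; first=P5

== RESULT ==
12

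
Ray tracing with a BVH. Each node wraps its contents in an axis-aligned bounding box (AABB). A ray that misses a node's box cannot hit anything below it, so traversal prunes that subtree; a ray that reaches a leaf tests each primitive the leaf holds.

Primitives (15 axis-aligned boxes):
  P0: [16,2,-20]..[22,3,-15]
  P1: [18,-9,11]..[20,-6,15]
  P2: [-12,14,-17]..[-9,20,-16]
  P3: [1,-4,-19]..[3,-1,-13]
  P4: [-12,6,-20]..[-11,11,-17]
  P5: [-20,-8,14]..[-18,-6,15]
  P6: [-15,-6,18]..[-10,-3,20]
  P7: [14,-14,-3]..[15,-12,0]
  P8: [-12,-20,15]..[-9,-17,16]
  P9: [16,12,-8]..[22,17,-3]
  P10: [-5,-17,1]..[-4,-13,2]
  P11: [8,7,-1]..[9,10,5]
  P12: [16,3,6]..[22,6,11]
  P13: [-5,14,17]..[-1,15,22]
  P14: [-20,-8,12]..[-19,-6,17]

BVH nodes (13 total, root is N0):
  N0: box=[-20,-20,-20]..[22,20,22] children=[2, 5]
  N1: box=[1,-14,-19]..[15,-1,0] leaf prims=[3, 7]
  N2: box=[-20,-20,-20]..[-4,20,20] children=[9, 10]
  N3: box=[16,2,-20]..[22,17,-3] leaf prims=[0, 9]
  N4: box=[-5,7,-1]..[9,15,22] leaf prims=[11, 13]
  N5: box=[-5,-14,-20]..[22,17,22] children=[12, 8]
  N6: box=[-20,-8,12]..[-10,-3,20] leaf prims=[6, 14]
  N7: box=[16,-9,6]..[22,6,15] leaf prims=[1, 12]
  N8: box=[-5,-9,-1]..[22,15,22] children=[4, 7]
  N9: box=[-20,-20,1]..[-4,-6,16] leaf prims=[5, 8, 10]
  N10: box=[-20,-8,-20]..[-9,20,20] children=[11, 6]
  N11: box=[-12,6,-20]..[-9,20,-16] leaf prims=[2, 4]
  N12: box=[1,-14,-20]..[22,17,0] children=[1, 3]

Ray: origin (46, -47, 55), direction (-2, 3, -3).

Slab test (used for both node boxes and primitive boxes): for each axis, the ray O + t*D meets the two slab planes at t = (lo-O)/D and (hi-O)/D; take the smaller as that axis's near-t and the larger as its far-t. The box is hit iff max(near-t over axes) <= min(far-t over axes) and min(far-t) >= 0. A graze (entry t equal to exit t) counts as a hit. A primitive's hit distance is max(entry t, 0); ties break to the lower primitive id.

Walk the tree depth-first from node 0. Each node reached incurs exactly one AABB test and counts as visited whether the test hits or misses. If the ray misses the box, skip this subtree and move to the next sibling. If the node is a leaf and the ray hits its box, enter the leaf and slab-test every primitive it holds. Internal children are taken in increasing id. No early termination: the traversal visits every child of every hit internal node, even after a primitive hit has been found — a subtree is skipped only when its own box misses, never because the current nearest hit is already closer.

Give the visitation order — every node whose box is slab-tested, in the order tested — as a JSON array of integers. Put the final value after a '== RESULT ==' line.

Traverse from the root:
N0 x:[12,33] y:[9,67/3] z:[11,25] -> hit [12,67/3], descend [2, 5]
  N2 x:[25,33] y:[9,67/3] z:[35/3,25] -> miss, prune
  N5 x:[12,51/2] y:[11,64/3] z:[11,25] -> hit [12,64/3], descend [8, 12]
    N8 x:[12,51/2] y:[38/3,62/3] z:[11,56/3] -> hit [38/3,56/3], descend [4, 7]
      N4 x:[37/2,51/2] y:[18,62/3] z:[11,56/3] -> hit [37/2,56/3] leaf, test {P11@t=37/2, P13(miss)}
      N7 x:[12,15] y:[38/3,53/3] z:[40/3,49/3] -> hit [40/3,15] leaf, test {P1@t=40/3, P12(miss)}
    N12 x:[12,45/2] y:[11,64/3] z:[55/3,25] -> hit [55/3,64/3], descend [1, 3]
      N1 x:[31/2,45/2] y:[11,46/3] z:[55/3,74/3] -> miss, prune
      N3 x:[12,15] y:[49/3,64/3] z:[58/3,25] -> miss, prune

Visited [0, 2, 5, 8, 4, 7, 12, 1, 3]. Tests: 9 box, 2 leaf. Nearest: P1.

== RESULT ==
[0, 2, 5, 8, 4, 7, 12, 1, 3]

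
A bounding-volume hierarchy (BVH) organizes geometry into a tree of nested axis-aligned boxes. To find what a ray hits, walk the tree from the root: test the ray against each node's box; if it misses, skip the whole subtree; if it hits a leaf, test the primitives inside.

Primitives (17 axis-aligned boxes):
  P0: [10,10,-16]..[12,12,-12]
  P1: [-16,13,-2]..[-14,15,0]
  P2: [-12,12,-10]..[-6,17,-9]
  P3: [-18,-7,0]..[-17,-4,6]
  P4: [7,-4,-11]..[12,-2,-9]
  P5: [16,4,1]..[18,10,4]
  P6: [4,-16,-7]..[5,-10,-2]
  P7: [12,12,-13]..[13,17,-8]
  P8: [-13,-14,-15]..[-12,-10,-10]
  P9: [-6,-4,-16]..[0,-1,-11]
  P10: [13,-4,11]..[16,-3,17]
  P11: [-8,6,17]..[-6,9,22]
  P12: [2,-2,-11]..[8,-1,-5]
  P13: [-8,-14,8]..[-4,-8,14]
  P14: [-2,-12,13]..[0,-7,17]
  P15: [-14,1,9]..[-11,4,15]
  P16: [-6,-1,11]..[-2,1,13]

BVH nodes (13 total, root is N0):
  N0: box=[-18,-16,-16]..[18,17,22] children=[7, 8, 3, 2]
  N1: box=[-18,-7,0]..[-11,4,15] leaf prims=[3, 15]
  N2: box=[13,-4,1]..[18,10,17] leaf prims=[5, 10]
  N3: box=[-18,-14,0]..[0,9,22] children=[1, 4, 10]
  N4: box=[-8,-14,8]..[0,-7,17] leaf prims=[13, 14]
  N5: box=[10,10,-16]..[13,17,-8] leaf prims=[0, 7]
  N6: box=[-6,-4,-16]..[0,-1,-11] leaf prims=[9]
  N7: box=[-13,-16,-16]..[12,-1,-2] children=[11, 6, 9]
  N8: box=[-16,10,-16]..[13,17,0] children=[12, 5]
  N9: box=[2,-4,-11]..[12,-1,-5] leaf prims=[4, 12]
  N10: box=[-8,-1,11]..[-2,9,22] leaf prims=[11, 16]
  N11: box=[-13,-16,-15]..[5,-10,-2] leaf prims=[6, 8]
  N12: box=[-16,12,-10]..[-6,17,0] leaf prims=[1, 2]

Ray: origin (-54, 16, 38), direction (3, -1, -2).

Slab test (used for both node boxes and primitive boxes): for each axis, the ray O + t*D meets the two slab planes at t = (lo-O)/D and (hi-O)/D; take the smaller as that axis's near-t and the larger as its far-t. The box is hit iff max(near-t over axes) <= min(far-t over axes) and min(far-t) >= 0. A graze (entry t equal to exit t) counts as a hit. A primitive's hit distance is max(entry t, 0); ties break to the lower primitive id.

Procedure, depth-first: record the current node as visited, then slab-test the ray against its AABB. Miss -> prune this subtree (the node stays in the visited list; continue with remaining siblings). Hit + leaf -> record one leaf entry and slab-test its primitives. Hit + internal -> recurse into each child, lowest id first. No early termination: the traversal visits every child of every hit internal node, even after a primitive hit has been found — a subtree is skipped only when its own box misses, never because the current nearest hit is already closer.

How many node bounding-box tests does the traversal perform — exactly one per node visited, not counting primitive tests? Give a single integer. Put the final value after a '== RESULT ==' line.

Trace the traversal:
N0 x:[12,24] y:[-1,32] z:[8,27] -> hit [12,24], descend [2, 3, 7, 8]
  N2 x:[67/3,24] y:[6,20] z:[21/2,37/2] -> miss, prune
  N3 x:[12,18] y:[7,30] z:[8,19] -> hit [12,18], descend [1, 4, 10]
    N1 x:[12,43/3] y:[12,23] z:[23/2,19] -> hit [12,43/3] leaf, test {P3(miss), P15@t=40/3}
    N4 x:[46/3,18] y:[23,30] z:[21/2,15] -> miss, prune
    N10 x:[46/3,52/3] y:[7,17] z:[8,27/2] -> miss, prune
  N7 x:[41/3,22] y:[17,32] z:[20,27] -> hit [20,22], descend [6, 9, 11]
    N6 x:[16,18] y:[17,20] z:[49/2,27] -> miss, prune
    N9 x:[56/3,22] y:[17,20] z:[43/2,49/2] -> miss, prune
    N11 x:[41/3,59/3] y:[26,32] z:[20,53/2] -> miss, prune
  N8 x:[38/3,67/3] y:[-1,6] z:[19,27] -> miss, prune

order=[0, 2, 3, 1, 4, 10, 7, 6, 9, 11, 8]  |boxes|=11  |leaves|=1  hit=P15

== RESULT ==
11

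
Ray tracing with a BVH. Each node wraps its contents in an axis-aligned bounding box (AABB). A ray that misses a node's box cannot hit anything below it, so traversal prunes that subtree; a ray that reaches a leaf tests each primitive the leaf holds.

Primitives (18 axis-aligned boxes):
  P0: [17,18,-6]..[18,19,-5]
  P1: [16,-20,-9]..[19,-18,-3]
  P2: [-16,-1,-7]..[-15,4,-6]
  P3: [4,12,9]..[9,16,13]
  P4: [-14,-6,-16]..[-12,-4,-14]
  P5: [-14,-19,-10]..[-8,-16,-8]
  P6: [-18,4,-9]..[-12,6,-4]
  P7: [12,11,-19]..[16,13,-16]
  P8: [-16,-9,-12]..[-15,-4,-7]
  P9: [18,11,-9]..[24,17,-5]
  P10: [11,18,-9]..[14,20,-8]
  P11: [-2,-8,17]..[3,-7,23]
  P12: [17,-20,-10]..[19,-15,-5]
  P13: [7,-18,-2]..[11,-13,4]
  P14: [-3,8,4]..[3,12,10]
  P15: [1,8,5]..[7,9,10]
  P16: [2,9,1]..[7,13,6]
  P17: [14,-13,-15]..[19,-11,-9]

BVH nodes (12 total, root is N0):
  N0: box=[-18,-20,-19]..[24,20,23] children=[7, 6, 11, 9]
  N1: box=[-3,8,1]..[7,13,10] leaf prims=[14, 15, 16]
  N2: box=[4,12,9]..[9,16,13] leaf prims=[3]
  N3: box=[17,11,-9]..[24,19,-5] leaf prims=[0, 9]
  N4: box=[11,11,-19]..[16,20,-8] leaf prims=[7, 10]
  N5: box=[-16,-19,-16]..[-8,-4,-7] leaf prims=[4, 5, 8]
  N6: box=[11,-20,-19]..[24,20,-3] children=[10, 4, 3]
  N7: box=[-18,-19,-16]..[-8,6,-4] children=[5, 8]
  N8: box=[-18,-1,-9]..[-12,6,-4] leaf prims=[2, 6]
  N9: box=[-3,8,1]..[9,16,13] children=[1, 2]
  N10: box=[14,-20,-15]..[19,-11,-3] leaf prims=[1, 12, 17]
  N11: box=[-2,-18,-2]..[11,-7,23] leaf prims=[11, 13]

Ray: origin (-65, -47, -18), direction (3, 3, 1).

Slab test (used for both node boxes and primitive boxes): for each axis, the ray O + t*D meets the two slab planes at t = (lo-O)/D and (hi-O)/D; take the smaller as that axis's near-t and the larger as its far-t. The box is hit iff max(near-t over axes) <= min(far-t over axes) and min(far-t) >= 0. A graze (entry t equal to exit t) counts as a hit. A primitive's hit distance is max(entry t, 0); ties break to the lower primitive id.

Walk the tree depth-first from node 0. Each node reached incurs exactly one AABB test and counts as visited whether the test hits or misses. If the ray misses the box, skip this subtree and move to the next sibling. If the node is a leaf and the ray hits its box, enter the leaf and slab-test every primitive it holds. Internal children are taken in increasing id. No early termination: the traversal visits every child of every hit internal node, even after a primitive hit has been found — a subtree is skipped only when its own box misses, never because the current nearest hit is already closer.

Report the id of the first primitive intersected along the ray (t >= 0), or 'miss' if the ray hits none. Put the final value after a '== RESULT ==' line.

Trace the traversal:
N0 x:[47/3,89/3] y:[9,67/3] z:[-1,41] -> hit [47/3,67/3], descend [6, 7, 9, 11]
  N6 x:[76/3,89/3] y:[9,67/3] z:[-1,15] -> miss, prune
  N7 x:[47/3,19] y:[28/3,53/3] z:[2,14] -> miss, prune
  N9 x:[62/3,74/3] y:[55/3,21] z:[19,31] -> hit [62/3,21], descend [1, 2]
    N1 x:[62/3,24] y:[55/3,20] z:[19,28] -> miss, prune
    N2 x:[23,74/3] y:[59/3,21] z:[27,31] -> miss, prune
  N11 x:[21,76/3] y:[29/3,40/3] z:[16,41] -> miss, prune

Summary -> nodes [0, 6, 7, 9, 1, 2, 11]; box-tests=7; leaf-entries=0; first=miss

== RESULT ==
miss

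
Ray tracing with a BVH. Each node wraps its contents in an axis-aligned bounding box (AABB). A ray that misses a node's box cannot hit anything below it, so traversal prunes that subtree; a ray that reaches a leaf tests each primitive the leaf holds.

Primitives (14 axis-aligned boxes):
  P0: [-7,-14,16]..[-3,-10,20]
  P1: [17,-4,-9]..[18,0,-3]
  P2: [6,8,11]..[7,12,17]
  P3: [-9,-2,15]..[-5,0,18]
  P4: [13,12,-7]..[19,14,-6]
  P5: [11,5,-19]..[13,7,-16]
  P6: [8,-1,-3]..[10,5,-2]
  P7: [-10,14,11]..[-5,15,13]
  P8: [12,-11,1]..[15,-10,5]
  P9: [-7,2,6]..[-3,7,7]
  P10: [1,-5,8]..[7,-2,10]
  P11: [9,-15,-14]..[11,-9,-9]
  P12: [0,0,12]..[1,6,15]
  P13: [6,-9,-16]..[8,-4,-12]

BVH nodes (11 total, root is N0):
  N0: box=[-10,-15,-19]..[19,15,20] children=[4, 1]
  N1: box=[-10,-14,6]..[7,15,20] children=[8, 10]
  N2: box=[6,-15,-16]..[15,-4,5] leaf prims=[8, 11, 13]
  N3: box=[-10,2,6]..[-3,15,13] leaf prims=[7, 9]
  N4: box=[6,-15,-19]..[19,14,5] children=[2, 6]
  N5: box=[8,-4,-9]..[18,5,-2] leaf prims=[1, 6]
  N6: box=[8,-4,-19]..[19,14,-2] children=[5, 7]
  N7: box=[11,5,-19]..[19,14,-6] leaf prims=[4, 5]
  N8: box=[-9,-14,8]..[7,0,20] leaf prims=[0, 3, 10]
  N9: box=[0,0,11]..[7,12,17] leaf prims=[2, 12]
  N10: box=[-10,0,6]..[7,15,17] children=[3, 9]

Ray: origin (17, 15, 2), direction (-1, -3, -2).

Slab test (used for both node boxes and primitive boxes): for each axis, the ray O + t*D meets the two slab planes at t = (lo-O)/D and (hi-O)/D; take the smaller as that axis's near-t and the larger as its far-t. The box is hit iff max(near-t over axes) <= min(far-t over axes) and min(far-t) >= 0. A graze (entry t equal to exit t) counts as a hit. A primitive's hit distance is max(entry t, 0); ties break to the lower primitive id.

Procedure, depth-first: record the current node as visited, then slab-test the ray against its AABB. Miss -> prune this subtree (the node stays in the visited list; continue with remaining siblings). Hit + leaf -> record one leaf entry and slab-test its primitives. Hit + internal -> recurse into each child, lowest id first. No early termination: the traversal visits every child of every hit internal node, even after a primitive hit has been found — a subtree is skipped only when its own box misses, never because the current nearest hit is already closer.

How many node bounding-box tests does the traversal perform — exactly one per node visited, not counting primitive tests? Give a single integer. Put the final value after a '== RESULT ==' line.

Walk:
N0 x:[-2,27] y:[0,10] z:[-9,21/2] -> hit [0,10], descend [1, 4]
  N1 x:[10,27] y:[0,29/3] z:[-9,-2] -> miss, prune
  N4 x:[-2,11] y:[1/3,10] z:[-3/2,21/2] -> hit [1/3,10], descend [2, 6]
    N2 x:[2,11] y:[19/3,10] z:[-3/2,9] -> hit [19/3,9] leaf, test {P8(miss), P11@t=8, P13(miss)}
    N6 x:[-2,9] y:[1/3,19/3] z:[2,21/2] -> hit [2,19/3], descend [5, 7]
      N5 x:[-1,9] y:[10/3,19/3] z:[2,11/2] -> hit [10/3,11/2] leaf, test {P1(miss), P6(miss)}
      N7 x:[-2,6] y:[1/3,10/3] z:[4,21/2] -> miss, prune

Summary -> nodes [0, 1, 4, 2, 6, 5, 7]; box-tests=7; leaf-entries=2; first=P11

== RESULT ==
7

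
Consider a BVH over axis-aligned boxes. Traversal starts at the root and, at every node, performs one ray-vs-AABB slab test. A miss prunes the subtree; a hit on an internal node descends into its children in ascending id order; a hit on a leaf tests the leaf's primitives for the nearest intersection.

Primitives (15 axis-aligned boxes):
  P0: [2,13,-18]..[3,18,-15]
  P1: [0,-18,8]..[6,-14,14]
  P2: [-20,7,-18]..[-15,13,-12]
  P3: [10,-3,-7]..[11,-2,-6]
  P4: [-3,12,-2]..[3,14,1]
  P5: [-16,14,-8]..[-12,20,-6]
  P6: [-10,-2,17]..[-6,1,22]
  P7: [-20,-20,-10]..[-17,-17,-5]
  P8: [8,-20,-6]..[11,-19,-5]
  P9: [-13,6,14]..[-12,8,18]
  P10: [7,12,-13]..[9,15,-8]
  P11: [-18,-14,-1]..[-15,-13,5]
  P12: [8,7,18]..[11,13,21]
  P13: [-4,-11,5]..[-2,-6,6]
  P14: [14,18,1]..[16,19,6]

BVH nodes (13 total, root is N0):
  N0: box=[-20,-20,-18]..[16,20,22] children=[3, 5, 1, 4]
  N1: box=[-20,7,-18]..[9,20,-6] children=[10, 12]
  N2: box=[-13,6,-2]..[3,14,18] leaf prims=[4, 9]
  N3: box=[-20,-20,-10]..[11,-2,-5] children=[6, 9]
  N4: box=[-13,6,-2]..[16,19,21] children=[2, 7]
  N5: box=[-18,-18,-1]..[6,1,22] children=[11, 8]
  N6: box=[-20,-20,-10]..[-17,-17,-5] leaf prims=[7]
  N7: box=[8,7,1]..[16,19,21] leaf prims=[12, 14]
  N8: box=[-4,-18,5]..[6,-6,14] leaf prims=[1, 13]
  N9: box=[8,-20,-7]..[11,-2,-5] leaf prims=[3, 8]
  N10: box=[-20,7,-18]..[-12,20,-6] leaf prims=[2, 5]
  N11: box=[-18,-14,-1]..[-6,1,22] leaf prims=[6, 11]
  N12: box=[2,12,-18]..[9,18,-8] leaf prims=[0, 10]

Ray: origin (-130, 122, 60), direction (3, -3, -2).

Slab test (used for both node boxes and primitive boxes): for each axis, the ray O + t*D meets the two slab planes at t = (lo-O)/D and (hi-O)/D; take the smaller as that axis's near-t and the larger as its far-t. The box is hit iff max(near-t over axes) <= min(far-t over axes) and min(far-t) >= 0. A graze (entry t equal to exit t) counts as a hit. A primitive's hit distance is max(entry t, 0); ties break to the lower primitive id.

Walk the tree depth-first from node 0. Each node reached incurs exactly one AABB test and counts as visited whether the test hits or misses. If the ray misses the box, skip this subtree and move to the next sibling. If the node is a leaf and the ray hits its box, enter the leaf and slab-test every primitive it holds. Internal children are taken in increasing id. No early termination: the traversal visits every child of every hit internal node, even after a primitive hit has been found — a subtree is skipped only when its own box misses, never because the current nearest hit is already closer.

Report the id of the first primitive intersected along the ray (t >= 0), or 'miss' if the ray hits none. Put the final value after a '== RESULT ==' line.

Trace the traversal:
N0 x:[110/3,146/3] y:[34,142/3] z:[19,39] -> hit [110/3,39], descend [1, 3, 4, 5]
  N1 x:[110/3,139/3] y:[34,115/3] z:[33,39] -> hit [110/3,115/3], descend [10, 12]
    N10 x:[110/3,118/3] y:[34,115/3] z:[33,39] -> hit [110/3,115/3] leaf, test {P2@t=110/3, P5(miss)}
    N12 x:[44,139/3] y:[104/3,110/3] z:[34,39] -> miss, prune
  N3 x:[110/3,47] y:[124/3,142/3] z:[65/2,35] -> miss, prune
  N4 x:[39,146/3] y:[103/3,116/3] z:[39/2,31] -> miss, prune
  N5 x:[112/3,136/3] y:[121/3,140/3] z:[19,61/2] -> miss, prune

Visited [0, 1, 10, 12, 3, 4, 5]. Tests: 7 box, 1 leaf. Nearest: P2.

== RESULT ==
2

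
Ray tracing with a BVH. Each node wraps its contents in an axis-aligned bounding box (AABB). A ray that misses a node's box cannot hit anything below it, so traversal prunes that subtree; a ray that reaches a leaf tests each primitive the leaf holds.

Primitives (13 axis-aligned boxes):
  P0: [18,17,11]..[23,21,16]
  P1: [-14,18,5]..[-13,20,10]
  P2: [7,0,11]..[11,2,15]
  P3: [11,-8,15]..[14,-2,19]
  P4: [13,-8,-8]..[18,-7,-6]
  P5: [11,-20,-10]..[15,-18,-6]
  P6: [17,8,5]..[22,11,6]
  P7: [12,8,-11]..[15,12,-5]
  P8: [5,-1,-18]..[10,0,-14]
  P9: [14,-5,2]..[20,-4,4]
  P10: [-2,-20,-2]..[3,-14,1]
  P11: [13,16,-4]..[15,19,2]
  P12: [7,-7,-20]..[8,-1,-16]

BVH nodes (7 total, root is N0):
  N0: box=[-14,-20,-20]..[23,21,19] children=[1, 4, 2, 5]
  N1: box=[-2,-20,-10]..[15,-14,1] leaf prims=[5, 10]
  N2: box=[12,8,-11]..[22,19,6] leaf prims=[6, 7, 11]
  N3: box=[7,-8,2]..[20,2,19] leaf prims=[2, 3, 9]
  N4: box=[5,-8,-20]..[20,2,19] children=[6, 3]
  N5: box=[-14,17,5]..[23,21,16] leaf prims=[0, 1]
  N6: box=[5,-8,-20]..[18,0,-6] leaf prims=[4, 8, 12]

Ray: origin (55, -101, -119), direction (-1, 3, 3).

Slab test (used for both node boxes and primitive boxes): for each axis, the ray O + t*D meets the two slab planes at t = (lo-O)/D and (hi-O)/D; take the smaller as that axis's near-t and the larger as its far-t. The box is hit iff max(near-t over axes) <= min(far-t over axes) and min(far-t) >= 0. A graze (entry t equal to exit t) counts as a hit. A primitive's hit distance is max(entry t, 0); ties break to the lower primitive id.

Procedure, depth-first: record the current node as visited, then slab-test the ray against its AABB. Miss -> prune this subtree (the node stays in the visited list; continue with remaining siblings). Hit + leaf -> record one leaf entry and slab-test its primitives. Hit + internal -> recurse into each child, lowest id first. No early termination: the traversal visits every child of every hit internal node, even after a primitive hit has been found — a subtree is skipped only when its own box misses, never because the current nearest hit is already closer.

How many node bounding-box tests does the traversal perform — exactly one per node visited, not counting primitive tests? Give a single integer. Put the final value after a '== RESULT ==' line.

Traverse from the root:
N0 x:[32,69] y:[27,122/3] z:[33,46] -> hit [33,122/3], descend [1, 2, 4, 5]
  N1 x:[40,57] y:[27,29] z:[109/3,40] -> miss, prune
  N2 x:[33,43] y:[109/3,40] z:[36,125/3] -> hit [109/3,40] leaf, test {P6(miss), P7(miss), P11@t=40}
  N4 x:[35,50] y:[31,103/3] z:[33,46] -> miss, prune
  N5 x:[32,69] y:[118/3,122/3] z:[124/3,45] -> miss, prune

Summary -> nodes [0, 1, 2, 4, 5]; box-tests=5; leaf-entries=1; first=P11

== RESULT ==
5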